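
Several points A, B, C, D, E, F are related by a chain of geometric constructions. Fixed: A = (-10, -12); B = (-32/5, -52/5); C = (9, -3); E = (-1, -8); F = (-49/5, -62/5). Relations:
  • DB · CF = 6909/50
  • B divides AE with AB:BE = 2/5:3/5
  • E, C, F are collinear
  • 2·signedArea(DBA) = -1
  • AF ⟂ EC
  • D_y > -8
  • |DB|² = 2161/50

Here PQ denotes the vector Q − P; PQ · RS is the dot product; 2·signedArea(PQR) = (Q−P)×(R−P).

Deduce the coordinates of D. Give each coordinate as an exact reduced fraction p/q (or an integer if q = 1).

D = (-1/2, -15/2)

1. D_x = -1/2  [2·signedArea(DBA) = -1 ∩ DB · CF = 6909/50]
2. D_y = -15/2  [2·signedArea(DBA) = -1 ∩ DB · CF = 6909/50]
   → D = (-1/2, -15/2)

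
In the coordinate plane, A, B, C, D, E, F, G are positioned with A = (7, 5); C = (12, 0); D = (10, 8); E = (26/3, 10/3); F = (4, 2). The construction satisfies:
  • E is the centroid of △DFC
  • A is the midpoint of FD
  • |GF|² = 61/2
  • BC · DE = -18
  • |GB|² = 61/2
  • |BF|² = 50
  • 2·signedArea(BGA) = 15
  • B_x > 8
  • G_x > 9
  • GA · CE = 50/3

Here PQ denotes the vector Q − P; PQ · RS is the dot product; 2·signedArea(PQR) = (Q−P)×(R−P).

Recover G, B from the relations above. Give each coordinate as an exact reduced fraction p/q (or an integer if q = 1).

B = (9, -3)
G = (19/2, 5/2)

1. G_x = 19/2  [line 10/3·x + -10/3·y + -70/3 = 0 ∩ |GF|² = 61/2]
2. G_y = 5/2  [line 10/3·x + -10/3·y + -70/3 = 0 ∩ |GF|² = 61/2]
   → G = (19/2, 5/2)
3. B_x = 9  [2·signedArea(BGA) = 15 ∩ BC · DE = -18]
4. B_y = -3  [2·signedArea(BGA) = 15 ∩ BC · DE = -18]
   → B = (9, -3)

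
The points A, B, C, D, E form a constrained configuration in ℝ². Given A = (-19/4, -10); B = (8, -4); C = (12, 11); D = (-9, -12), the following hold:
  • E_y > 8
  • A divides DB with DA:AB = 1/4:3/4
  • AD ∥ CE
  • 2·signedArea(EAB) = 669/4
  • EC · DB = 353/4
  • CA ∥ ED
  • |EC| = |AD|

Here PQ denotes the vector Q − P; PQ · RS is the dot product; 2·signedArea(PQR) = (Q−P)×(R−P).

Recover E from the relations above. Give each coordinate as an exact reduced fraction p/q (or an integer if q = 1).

1. E_x = 31/4  [CA ∥ ED ∩ AD ∥ CE]
2. E_y = 9  [CA ∥ ED ∩ AD ∥ CE]
   → E = (31/4, 9)

E = (31/4, 9)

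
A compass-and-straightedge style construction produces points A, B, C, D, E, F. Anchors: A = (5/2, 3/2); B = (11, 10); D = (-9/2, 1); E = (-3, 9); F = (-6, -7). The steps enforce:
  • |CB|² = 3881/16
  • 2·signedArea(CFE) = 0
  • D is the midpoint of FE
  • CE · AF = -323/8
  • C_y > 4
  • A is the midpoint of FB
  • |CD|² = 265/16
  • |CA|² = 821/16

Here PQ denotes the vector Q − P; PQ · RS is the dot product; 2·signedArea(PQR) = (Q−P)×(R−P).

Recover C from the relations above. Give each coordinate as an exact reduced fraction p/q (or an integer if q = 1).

C = (-15/4, 5)

1. C_x = -15/4  [2·signedArea(CFE) = 0 ∩ CE · AF = -323/8]
2. C_y = 5  [2·signedArea(CFE) = 0 ∩ CE · AF = -323/8]
   → C = (-15/4, 5)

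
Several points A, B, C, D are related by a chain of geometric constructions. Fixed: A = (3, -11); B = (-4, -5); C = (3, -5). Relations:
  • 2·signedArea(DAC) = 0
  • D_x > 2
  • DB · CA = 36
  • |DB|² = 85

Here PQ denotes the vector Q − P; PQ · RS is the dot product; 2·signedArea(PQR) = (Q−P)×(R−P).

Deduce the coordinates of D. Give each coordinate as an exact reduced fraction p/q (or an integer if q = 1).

D = (3, 1)

1. D_x = 3  [2·signedArea(DAC) = 0 ∩ DB · CA = 36]
2. D_y = 1  [2·signedArea(DAC) = 0 ∩ DB · CA = 36]
   → D = (3, 1)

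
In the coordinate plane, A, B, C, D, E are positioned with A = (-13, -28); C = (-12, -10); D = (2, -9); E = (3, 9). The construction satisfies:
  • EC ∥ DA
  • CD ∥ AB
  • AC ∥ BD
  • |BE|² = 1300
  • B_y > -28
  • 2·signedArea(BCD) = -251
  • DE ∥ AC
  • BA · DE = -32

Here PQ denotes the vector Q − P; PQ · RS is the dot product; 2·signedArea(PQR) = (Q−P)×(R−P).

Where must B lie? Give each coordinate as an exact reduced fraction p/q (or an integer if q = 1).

B = (1, -27)

1. B_x = 1  [AC ∥ BD ∩ CD ∥ AB]
2. B_y = -27  [AC ∥ BD ∩ CD ∥ AB]
   → B = (1, -27)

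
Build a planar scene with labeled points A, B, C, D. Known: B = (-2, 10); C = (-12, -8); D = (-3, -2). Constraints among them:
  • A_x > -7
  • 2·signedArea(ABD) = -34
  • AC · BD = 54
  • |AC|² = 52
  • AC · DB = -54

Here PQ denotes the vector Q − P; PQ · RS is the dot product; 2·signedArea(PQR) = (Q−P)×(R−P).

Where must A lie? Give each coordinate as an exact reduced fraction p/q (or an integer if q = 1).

1. A_x = -6  [AC · DB = -54 ∩ 2·signedArea(ABD) = -34]
2. A_y = -4  [AC · DB = -54 ∩ 2·signedArea(ABD) = -34]
   → A = (-6, -4)

A = (-6, -4)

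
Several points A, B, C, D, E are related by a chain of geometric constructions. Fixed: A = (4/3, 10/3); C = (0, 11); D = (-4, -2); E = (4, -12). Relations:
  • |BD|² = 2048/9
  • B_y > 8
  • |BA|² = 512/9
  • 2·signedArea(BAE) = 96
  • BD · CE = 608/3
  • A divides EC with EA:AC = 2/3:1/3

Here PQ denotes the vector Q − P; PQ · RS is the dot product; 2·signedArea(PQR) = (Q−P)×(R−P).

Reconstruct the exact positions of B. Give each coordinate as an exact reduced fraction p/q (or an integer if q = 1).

B = (20/3, 26/3)

1. B_x = 20/3  [BD · CE = 608/3 ∩ 2·signedArea(BAE) = 96]
2. B_y = 26/3  [BD · CE = 608/3 ∩ 2·signedArea(BAE) = 96]
   → B = (20/3, 26/3)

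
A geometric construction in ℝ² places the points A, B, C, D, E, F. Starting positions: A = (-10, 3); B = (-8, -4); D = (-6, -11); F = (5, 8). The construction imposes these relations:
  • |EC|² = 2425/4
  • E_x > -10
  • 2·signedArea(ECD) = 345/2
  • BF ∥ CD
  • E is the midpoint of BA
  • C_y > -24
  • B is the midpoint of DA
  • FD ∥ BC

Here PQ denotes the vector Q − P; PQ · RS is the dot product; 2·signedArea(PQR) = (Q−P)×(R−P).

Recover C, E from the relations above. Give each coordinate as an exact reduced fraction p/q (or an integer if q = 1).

C = (-19, -23)
E = (-9, -1/2)

1. C_x = -19  [BF ∥ CD ∩ FD ∥ BC]
2. C_y = -23  [BF ∥ CD ∩ FD ∥ BC]
   → C = (-19, -23)
3. E_x = -9  [E is the midpoint of BA]
4. E_y = -1/2  [E is the midpoint of BA]
   → E = (-9, -1/2)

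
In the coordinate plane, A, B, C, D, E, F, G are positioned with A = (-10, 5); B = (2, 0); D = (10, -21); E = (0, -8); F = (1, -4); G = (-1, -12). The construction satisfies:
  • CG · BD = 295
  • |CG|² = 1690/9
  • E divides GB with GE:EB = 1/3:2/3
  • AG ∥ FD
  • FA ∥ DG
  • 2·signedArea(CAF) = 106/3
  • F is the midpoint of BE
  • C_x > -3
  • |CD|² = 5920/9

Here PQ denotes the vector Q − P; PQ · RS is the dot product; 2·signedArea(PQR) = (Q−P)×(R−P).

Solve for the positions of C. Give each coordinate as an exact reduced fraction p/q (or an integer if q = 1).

1. C_x = -2  [2·signedArea(CAF) = 106/3 ∩ CG · BD = 295]
2. C_y = 5/3  [2·signedArea(CAF) = 106/3 ∩ CG · BD = 295]
   → C = (-2, 5/3)

C = (-2, 5/3)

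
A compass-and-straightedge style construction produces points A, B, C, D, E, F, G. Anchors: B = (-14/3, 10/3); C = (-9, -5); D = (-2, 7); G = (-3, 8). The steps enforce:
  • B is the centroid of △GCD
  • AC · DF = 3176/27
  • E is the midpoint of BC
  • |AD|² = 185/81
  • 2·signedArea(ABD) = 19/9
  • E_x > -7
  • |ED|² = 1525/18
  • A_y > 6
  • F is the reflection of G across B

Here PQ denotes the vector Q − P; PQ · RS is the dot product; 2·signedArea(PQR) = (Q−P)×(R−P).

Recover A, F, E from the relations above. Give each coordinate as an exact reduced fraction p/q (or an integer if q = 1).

A = (-29/9, 55/9)
E = (-41/6, -5/6)
F = (-19/3, -4/3)

1. F_x = -19/3  [F is the reflection of G across B]
2. F_y = -4/3  [F is the reflection of G across B]
   → F = (-19/3, -4/3)
3. E_x = -41/6  [E is the midpoint of BC]
4. E_y = -5/6  [E is the midpoint of BC]
   → E = (-41/6, -5/6)
5. A_x = -29/9  [2·signedArea(ABD) = 19/9 ∩ AC · DF = 3176/27]
6. A_y = 55/9  [2·signedArea(ABD) = 19/9 ∩ AC · DF = 3176/27]
   → A = (-29/9, 55/9)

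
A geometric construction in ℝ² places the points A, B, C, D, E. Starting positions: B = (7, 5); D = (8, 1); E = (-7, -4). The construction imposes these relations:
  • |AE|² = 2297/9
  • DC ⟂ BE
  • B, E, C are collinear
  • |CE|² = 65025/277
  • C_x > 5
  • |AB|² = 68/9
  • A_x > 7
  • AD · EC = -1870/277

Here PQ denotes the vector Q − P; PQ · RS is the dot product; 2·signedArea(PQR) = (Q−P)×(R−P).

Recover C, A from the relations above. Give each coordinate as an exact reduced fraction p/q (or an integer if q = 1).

A = (23/3, 7/3)
C = (1631/277, 1187/277)

1. C_x = 1631/277  [B, E, C are collinear ∩ DC ⟂ BE]
2. C_y = 1187/277  [B, E, C are collinear ∩ DC ⟂ BE]
   → C = (1631/277, 1187/277)
3. A_x = 23/3  [line -3570/277·x + -2295/277·y + 32725/277 = 0 ∩ |AB|² = 68/9]
4. A_y = 7/3  [line -3570/277·x + -2295/277·y + 32725/277 = 0 ∩ |AB|² = 68/9]
   → A = (23/3, 7/3)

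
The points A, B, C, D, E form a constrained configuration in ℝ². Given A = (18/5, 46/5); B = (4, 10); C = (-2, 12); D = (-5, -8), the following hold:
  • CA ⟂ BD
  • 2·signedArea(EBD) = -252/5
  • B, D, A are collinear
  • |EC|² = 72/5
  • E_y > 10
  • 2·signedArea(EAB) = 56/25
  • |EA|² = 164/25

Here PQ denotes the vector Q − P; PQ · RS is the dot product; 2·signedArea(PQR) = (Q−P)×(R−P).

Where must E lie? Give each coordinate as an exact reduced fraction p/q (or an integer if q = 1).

E = (8/5, 54/5)

1. E_x = 8/5  [line -4/5·x + 2/5·y + -76/25 = 0 ∩ |EC|² = 72/5]
2. E_y = 54/5  [line -4/5·x + 2/5·y + -76/25 = 0 ∩ |EC|² = 72/5]
   → E = (8/5, 54/5)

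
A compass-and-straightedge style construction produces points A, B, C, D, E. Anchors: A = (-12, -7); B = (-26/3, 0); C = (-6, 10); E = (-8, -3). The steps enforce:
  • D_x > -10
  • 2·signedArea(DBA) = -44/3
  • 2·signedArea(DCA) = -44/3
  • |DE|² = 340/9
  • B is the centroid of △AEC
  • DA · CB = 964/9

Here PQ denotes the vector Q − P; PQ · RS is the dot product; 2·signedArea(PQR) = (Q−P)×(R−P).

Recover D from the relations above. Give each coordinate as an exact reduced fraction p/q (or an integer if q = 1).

D = (-28/3, 3)

1. D_x = -28/3  [2·signedArea(DBA) = -44/3 ∩ DA · CB = 964/9]
2. D_y = 3  [2·signedArea(DBA) = -44/3 ∩ DA · CB = 964/9]
   → D = (-28/3, 3)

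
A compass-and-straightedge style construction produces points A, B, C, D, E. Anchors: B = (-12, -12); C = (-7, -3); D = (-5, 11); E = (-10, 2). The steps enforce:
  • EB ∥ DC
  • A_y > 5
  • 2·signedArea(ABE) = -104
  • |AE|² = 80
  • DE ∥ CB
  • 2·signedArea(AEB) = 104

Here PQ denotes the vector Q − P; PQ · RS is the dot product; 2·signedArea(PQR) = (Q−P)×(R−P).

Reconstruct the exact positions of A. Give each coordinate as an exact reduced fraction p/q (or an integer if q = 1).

A = (-2, 6)

1. A_x = -2  [line -14·x + 2·y + -40 = 0 ∩ |AE|² = 80]
2. A_y = 6  [line -14·x + 2·y + -40 = 0 ∩ |AE|² = 80]
   → A = (-2, 6)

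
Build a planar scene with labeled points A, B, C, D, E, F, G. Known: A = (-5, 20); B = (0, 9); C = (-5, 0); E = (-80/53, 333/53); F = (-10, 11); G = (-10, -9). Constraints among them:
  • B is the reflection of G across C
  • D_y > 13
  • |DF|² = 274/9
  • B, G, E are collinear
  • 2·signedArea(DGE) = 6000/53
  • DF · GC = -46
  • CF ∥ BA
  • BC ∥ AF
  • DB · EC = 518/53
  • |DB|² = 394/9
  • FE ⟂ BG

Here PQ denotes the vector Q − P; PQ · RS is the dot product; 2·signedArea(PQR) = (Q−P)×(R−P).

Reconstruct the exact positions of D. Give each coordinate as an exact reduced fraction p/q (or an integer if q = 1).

D = (-5, 40/3)

1. D_x = -5  [DF · GC = -46 ∩ 2·signedArea(DGE) = 6000/53]
2. D_y = 40/3  [DF · GC = -46 ∩ 2·signedArea(DGE) = 6000/53]
   → D = (-5, 40/3)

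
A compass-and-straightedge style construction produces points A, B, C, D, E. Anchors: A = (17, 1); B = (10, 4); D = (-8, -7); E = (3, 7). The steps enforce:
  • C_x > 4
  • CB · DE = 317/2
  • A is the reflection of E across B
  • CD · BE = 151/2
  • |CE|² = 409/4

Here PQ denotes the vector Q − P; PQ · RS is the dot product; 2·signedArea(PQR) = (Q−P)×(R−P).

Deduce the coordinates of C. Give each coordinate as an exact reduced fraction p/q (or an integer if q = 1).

1. C_x = 9/2  [CB · DE = 317/2 ∩ CD · BE = 151/2]
2. C_y = -3  [CB · DE = 317/2 ∩ CD · BE = 151/2]
   → C = (9/2, -3)

C = (9/2, -3)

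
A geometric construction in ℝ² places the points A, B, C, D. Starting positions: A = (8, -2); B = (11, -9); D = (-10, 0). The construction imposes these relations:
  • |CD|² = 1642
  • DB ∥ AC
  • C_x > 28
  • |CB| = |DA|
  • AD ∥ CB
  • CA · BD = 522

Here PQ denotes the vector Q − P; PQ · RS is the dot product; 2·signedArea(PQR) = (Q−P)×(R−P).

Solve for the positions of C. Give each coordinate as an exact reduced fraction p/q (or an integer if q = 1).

1. C_x = 29  [AD ∥ CB ∩ DB ∥ AC]
2. C_y = -11  [AD ∥ CB ∩ DB ∥ AC]
   → C = (29, -11)

C = (29, -11)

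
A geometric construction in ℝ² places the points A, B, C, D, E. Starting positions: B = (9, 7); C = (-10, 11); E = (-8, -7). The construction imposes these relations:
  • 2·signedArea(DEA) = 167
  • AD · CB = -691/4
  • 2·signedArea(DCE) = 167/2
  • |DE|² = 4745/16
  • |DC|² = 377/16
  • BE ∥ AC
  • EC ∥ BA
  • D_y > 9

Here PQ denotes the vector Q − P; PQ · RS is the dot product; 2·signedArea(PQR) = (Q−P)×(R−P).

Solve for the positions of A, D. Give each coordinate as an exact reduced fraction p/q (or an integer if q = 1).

A = (7, 25)
D = (-21/4, 10)

1. A_x = 7  [BE ∥ AC ∩ EC ∥ BA]
2. A_y = 25  [BE ∥ AC ∩ EC ∥ BA]
   → A = (7, 25)
3. D_x = -21/4  [2·signedArea(DCE) = 167/2 ∩ 2·signedArea(DEA) = 167]
4. D_y = 10  [2·signedArea(DCE) = 167/2 ∩ 2·signedArea(DEA) = 167]
   → D = (-21/4, 10)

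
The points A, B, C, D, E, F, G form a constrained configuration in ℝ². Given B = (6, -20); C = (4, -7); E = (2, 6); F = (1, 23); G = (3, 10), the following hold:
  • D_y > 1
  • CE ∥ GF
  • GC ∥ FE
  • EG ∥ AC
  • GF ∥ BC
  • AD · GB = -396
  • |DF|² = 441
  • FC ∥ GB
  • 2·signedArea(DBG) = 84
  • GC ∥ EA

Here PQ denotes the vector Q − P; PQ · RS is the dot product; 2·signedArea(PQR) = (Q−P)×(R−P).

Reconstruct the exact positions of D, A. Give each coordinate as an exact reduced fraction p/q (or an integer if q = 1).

1. A_x = 3  [EG ∥ AC ∩ GC ∥ EA]
2. A_y = -11  [EG ∥ AC ∩ GC ∥ EA]
   → A = (3, -11)
3. D_x = 1  [2·signedArea(DBG) = 84 ∩ AD · GB = -396]
4. D_y = 2  [2·signedArea(DBG) = 84 ∩ AD · GB = -396]
   → D = (1, 2)

A = (3, -11)
D = (1, 2)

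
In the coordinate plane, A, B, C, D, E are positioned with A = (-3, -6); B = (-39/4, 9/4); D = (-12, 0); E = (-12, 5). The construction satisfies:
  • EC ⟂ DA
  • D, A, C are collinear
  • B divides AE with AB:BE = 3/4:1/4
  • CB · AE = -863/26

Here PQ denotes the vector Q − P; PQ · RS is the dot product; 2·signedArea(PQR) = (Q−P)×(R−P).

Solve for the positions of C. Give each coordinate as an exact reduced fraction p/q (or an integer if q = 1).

C = (-186/13, 20/13)

1. C_x = -186/13  [D, A, C are collinear ∩ EC ⟂ DA]
2. C_y = 20/13  [D, A, C are collinear ∩ EC ⟂ DA]
   → C = (-186/13, 20/13)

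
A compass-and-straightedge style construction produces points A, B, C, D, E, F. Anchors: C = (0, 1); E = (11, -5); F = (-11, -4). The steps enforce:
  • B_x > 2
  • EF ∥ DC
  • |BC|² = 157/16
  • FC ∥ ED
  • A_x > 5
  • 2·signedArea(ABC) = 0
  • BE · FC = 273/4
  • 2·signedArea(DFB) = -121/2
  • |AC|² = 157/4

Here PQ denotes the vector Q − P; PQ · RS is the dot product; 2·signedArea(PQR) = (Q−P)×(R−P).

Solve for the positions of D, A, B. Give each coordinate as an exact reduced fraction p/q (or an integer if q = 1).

1. D_x = 22  [EF ∥ DC ∩ FC ∥ ED]
2. D_y = 0  [EF ∥ DC ∩ FC ∥ ED]
   → D = (22, 0)
3. B_x = 11/4  [BE · FC = 273/4 ∩ 2·signedArea(DFB) = -121/2]
4. B_y = -1/2  [BE · FC = 273/4 ∩ 2·signedArea(DFB) = -121/2]
   → B = (11/4, -1/2)
5. A_x = 11/2  [line -3/2·x + -11/4·y + 11/4 = 0 ∩ |AC|² = 157/4]
6. A_y = -2  [line -3/2·x + -11/4·y + 11/4 = 0 ∩ |AC|² = 157/4]
   → A = (11/2, -2)

A = (11/2, -2)
B = (11/4, -1/2)
D = (22, 0)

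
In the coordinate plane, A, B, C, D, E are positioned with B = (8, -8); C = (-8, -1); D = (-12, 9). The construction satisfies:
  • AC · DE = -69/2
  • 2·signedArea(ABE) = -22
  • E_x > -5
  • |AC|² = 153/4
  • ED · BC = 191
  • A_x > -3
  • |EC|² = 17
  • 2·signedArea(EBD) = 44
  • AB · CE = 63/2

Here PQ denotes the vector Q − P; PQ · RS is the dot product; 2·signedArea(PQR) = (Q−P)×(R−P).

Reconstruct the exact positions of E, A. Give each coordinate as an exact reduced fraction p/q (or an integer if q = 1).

A = (-2, 1/2)
E = (-4, 0)

1. E_x = -4  [2·signedArea(EBD) = 44 ∩ ED · BC = 191]
2. E_y = 0  [2·signedArea(EBD) = 44 ∩ ED · BC = 191]
   → E = (-4, 0)
3. A_x = -2  [2·signedArea(ABE) = -22 ∩ AB · CE = 63/2]
4. A_y = 1/2  [2·signedArea(ABE) = -22 ∩ AB · CE = 63/2]
   → A = (-2, 1/2)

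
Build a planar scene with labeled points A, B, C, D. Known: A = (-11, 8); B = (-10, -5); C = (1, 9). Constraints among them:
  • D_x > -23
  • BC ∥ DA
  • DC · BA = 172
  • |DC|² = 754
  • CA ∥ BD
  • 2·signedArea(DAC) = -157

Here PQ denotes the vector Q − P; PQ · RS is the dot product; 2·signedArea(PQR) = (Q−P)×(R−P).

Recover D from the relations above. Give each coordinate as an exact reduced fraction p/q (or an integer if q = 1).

1. D_x = -22  [BC ∥ DA ∩ CA ∥ BD]
2. D_y = -6  [BC ∥ DA ∩ CA ∥ BD]
   → D = (-22, -6)

D = (-22, -6)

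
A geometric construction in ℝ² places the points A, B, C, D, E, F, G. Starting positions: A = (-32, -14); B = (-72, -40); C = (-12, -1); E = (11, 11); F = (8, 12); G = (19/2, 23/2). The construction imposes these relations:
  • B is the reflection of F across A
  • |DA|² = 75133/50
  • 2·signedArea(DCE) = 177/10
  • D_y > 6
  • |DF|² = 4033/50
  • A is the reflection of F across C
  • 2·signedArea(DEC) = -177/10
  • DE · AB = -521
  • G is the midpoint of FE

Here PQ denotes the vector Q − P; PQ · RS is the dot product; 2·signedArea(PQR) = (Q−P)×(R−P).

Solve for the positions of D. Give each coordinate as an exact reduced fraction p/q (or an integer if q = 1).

D = (9/10, 13/2)

1. D_x = 9/10  [2·signedArea(DEC) = -177/10 ∩ DE · AB = -521]
2. D_y = 13/2  [2·signedArea(DEC) = -177/10 ∩ DE · AB = -521]
   → D = (9/10, 13/2)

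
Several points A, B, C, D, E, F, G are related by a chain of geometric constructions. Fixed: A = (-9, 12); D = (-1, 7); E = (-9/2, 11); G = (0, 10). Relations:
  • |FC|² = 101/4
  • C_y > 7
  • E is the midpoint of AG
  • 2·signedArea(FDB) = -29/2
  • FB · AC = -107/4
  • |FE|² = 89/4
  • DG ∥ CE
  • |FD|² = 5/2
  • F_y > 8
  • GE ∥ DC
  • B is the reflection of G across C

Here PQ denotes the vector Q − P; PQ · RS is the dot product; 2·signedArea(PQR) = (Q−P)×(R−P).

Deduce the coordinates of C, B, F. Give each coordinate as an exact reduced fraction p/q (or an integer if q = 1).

1. C_x = -11/2  [DG ∥ CE ∩ GE ∥ DC]
2. C_y = 8  [DG ∥ CE ∩ GE ∥ DC]
   → C = (-11/2, 8)
3. B_x = -11  [B is the reflection of G across C]
4. B_y = 6  [B is the reflection of G across C]
   → B = (-11, 6)
5. F_x = -1/2  [2·signedArea(FDB) = -29/2 ∩ FB · AC = -107/4]
6. F_y = 17/2  [2·signedArea(FDB) = -29/2 ∩ FB · AC = -107/4]
   → F = (-1/2, 17/2)

B = (-11, 6)
C = (-11/2, 8)
F = (-1/2, 17/2)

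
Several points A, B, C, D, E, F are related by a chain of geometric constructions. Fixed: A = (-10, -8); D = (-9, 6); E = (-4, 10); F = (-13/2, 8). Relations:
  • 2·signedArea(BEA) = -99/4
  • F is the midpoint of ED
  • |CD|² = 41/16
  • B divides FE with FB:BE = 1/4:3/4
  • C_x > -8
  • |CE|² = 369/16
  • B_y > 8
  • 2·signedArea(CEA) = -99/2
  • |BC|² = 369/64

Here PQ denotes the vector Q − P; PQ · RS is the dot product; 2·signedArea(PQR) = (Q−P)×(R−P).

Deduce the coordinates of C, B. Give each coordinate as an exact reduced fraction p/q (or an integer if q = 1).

B = (-47/8, 17/2)
C = (-31/4, 7)

1. C_x = -31/4  [line 18·x + -6·y + 363/2 = 0 ∩ |CD|² = 41/16]
2. C_y = 7  [line 18·x + -6·y + 363/2 = 0 ∩ |CD|² = 41/16]
   → C = (-31/4, 7)
3. B_x = -47/8  [B divides FE with FB:BE = 1/4:3/4]
4. B_y = 17/2  [B divides FE with FB:BE = 1/4:3/4]
   → B = (-47/8, 17/2)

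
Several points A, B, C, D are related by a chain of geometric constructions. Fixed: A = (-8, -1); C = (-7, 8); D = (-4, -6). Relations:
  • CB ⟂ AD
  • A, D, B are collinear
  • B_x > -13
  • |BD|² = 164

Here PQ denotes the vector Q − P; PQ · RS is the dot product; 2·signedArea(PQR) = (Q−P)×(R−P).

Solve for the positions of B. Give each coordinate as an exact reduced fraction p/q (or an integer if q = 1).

B = (-12, 4)

1. B_x = -12  [A, D, B are collinear ∩ CB ⟂ AD]
2. B_y = 4  [A, D, B are collinear ∩ CB ⟂ AD]
   → B = (-12, 4)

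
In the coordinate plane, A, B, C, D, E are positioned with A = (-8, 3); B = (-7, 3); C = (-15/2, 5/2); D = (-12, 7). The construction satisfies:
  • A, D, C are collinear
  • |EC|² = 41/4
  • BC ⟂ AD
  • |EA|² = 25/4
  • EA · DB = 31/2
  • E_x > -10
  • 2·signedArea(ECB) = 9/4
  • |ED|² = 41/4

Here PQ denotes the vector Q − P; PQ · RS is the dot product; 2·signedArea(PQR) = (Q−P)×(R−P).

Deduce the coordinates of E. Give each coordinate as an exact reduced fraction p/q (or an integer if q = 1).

1. E_x = -19/2  [2·signedArea(ECB) = 9/4 ∩ EA · DB = 31/2]
2. E_y = 5  [2·signedArea(ECB) = 9/4 ∩ EA · DB = 31/2]
   → E = (-19/2, 5)

E = (-19/2, 5)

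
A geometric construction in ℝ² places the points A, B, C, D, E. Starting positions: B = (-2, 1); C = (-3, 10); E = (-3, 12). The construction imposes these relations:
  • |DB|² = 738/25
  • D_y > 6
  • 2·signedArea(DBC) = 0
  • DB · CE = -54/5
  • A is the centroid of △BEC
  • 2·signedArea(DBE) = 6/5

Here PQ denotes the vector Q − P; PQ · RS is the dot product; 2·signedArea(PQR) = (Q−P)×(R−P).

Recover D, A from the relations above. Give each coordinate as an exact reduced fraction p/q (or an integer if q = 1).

A = (-8/3, 23/3)
D = (-13/5, 32/5)

1. D_x = -13/5  [2·signedArea(DBC) = 0 ∩ 2·signedArea(DBE) = 6/5]
2. D_y = 32/5  [2·signedArea(DBC) = 0 ∩ 2·signedArea(DBE) = 6/5]
   → D = (-13/5, 32/5)
3. A_x = -8/3  [A is the centroid of △BEC]
4. A_y = 23/3  [A is the centroid of △BEC]
   → A = (-8/3, 23/3)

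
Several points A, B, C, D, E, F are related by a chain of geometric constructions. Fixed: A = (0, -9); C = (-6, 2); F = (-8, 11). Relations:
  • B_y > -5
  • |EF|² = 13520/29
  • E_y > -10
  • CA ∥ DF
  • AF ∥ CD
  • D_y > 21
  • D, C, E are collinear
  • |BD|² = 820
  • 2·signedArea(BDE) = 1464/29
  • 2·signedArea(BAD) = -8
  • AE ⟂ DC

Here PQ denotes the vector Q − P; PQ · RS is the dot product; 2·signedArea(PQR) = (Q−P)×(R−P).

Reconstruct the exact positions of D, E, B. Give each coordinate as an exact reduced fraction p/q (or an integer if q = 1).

1. D_x = -14  [CA ∥ DF ∩ AF ∥ CD]
2. D_y = 22  [CA ∥ DF ∩ AF ∥ CD]
   → D = (-14, 22)
3. E_x = -40/29  [D, C, E are collinear ∩ AE ⟂ DC]
4. E_y = -277/29  [D, C, E are collinear ∩ AE ⟂ DC]
   → E = (-40/29, -277/29)
5. B_x = -2  [2·signedArea(BDE) = 1464/29 ∩ 2·signedArea(BAD) = -8]
6. B_y = -4  [2·signedArea(BDE) = 1464/29 ∩ 2·signedArea(BAD) = -8]
   → B = (-2, -4)

B = (-2, -4)
D = (-14, 22)
E = (-40/29, -277/29)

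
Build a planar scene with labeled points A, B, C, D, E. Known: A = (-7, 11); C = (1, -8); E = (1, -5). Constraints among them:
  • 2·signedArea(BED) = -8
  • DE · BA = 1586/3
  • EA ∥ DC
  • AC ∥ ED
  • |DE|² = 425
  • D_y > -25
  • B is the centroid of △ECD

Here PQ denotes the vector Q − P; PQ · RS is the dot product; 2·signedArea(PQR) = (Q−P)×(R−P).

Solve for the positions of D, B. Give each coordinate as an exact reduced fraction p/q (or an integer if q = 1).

1. D_x = 9  [EA ∥ DC ∩ AC ∥ ED]
2. D_y = -24  [EA ∥ DC ∩ AC ∥ ED]
   → D = (9, -24)
3. B_x = 11/3  [B is the centroid of △ECD]
4. B_y = -37/3  [B is the centroid of △ECD]
   → B = (11/3, -37/3)

B = (11/3, -37/3)
D = (9, -24)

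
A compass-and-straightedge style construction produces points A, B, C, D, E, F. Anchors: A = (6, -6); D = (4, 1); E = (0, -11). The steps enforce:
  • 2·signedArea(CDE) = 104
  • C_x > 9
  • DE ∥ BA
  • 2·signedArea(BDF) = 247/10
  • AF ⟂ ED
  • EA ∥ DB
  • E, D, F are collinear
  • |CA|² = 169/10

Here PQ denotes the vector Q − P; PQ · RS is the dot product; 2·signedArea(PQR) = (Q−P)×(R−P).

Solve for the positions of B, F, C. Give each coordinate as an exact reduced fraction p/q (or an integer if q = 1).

1. B_x = 10  [DE ∥ BA ∩ EA ∥ DB]
2. B_y = 6  [DE ∥ BA ∩ EA ∥ DB]
   → B = (10, 6)
3. F_x = 21/10  [E, D, F are collinear ∩ AF ⟂ ED]
4. F_y = -47/10  [E, D, F are collinear ∩ AF ⟂ ED]
   → F = (21/10, -47/10)
5. C_x = 99/10  [line 12·x + -4·y + -148 = 0 ∩ |CA|² = 169/10]
6. C_y = -73/10  [line 12·x + -4·y + -148 = 0 ∩ |CA|² = 169/10]
   → C = (99/10, -73/10)

B = (10, 6)
C = (99/10, -73/10)
F = (21/10, -47/10)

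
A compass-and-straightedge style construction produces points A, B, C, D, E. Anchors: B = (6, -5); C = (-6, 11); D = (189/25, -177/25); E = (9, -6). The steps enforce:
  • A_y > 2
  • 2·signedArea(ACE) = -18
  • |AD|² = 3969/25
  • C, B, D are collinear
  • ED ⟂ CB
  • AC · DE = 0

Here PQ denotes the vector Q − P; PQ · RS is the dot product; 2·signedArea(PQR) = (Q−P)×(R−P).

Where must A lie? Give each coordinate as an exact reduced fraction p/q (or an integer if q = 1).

A = (0, 3)

1. A_x = 0  [AC · DE = 0 ∩ 2·signedArea(ACE) = -18]
2. A_y = 3  [AC · DE = 0 ∩ 2·signedArea(ACE) = -18]
   → A = (0, 3)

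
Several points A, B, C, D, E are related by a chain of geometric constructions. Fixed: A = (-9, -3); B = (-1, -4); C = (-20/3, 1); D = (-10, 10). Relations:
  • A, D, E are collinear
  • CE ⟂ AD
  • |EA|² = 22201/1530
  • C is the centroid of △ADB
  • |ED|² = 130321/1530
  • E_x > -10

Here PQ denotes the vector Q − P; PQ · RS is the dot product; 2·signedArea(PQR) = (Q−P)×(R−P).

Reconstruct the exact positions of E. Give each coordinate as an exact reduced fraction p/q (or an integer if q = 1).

E = (-4739/510, 407/510)

1. E_x = -4739/510  [A, D, E are collinear ∩ CE ⟂ AD]
2. E_y = 407/510  [A, D, E are collinear ∩ CE ⟂ AD]
   → E = (-4739/510, 407/510)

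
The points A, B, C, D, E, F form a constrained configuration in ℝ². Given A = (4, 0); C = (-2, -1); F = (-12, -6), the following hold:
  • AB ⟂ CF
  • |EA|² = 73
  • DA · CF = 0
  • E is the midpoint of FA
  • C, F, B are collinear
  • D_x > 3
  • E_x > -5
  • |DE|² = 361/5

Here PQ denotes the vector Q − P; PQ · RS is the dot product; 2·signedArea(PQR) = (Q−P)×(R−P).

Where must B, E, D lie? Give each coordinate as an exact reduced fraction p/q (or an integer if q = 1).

B = (16/5, 8/5)
D = (18/5, 4/5)
E = (-4, -3)

1. B_x = 16/5  [C, F, B are collinear ∩ AB ⟂ CF]
2. B_y = 8/5  [C, F, B are collinear ∩ AB ⟂ CF]
   → B = (16/5, 8/5)
3. E_x = -4  [E is the midpoint of FA]
4. E_y = -3  [E is the midpoint of FA]
   → E = (-4, -3)
5. D_x = 18/5  [line 10·x + 5·y + -40 = 0 ∩ |DE|² = 361/5]
6. D_y = 4/5  [line 10·x + 5·y + -40 = 0 ∩ |DE|² = 361/5]
   → D = (18/5, 4/5)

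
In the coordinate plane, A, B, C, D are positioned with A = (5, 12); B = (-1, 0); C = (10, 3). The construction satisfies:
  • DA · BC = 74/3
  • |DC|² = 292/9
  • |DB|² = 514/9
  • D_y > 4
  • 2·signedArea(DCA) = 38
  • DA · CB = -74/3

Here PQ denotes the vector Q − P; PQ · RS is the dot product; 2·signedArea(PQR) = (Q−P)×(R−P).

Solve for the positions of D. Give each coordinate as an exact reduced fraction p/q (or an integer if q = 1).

D = (14/3, 5)

1. D_x = 14/3  [DA · BC = 74/3 ∩ 2·signedArea(DCA) = 38]
2. D_y = 5  [DA · BC = 74/3 ∩ 2·signedArea(DCA) = 38]
   → D = (14/3, 5)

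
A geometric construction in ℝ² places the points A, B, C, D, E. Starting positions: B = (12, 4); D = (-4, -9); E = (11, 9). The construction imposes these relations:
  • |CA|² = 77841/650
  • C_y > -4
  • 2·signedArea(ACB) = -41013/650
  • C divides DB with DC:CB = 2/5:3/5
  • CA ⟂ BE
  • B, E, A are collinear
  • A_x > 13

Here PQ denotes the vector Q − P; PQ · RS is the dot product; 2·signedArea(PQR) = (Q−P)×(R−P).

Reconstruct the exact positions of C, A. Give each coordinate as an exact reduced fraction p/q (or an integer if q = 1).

A = (1707/130, -43/26)
C = (12/5, -19/5)

1. C_x = 12/5  [C divides DB with DC:CB = 2/5:3/5]
2. C_y = -19/5  [C divides DB with DC:CB = 2/5:3/5]
   → C = (12/5, -19/5)
3. A_x = 1707/130  [B, E, A are collinear ∩ CA ⟂ BE]
4. A_y = -43/26  [B, E, A are collinear ∩ CA ⟂ BE]
   → A = (1707/130, -43/26)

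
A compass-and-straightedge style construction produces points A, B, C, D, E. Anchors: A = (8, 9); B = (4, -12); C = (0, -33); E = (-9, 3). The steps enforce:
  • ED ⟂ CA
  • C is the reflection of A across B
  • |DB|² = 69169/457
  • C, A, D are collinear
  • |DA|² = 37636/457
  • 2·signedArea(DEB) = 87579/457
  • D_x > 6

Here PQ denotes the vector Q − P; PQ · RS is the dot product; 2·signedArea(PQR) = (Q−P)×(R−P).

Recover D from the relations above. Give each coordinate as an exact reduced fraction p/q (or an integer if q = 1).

1. D_x = 2880/457  [C, A, D are collinear ∩ ED ⟂ CA]
2. D_y = 39/457  [C, A, D are collinear ∩ ED ⟂ CA]
   → D = (2880/457, 39/457)

D = (2880/457, 39/457)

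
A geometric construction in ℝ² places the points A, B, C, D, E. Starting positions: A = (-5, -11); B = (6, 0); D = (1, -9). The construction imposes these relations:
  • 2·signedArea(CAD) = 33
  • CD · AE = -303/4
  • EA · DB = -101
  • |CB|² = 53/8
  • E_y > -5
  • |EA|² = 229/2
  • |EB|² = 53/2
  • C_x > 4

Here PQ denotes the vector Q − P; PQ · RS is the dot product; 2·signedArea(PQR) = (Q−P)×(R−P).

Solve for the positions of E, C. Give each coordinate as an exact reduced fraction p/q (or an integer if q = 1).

1. E_x = 7/2  [line -5·x + -9·y + -23 = 0 ∩ |EB|² = 53/2]
2. E_y = -9/2  [line -5·x + -9·y + -23 = 0 ∩ |EB|² = 53/2]
   → E = (7/2, -9/2)
3. C_x = 19/4  [2·signedArea(CAD) = 33 ∩ CD · AE = -303/4]
4. C_y = -9/4  [2·signedArea(CAD) = 33 ∩ CD · AE = -303/4]
   → C = (19/4, -9/4)

C = (19/4, -9/4)
E = (7/2, -9/2)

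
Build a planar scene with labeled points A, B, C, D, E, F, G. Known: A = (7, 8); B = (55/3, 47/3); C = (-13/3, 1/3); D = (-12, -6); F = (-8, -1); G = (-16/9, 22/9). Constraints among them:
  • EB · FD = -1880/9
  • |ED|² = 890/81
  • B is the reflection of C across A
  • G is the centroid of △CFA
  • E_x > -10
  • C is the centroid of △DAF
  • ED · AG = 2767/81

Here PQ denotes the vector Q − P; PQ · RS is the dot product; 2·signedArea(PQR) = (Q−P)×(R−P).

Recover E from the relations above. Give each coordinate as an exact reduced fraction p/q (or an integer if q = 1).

1. E_x = -85/9  [EB · FD = -1880/9 ∩ ED · AG = 2767/81]
2. E_y = -35/9  [EB · FD = -1880/9 ∩ ED · AG = 2767/81]
   → E = (-85/9, -35/9)

E = (-85/9, -35/9)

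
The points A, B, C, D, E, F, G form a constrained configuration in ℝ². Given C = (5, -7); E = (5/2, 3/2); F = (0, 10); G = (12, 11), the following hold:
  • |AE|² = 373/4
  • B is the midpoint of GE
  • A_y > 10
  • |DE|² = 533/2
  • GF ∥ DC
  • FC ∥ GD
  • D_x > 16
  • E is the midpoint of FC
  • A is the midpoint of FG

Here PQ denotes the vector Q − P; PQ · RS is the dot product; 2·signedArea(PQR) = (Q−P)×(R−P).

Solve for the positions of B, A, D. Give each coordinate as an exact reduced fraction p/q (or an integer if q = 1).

A = (6, 21/2)
B = (29/4, 25/4)
D = (17, -6)

1. B_x = 29/4  [B is the midpoint of GE]
2. B_y = 25/4  [B is the midpoint of GE]
   → B = (29/4, 25/4)
3. A_x = 6  [A is the midpoint of FG]
4. A_y = 21/2  [A is the midpoint of FG]
   → A = (6, 21/2)
5. D_x = 17  [GF ∥ DC ∩ FC ∥ GD]
6. D_y = -6  [GF ∥ DC ∩ FC ∥ GD]
   → D = (17, -6)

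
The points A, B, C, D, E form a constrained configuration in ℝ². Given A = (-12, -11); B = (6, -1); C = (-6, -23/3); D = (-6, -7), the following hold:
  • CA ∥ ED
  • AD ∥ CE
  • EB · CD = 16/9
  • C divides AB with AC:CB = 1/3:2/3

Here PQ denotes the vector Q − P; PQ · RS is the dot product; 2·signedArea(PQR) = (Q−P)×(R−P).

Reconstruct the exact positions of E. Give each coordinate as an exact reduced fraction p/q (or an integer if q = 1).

E = (0, -11/3)

1. E_x = 0  [CA ∥ ED ∩ AD ∥ CE]
2. E_y = -11/3  [CA ∥ ED ∩ AD ∥ CE]
   → E = (0, -11/3)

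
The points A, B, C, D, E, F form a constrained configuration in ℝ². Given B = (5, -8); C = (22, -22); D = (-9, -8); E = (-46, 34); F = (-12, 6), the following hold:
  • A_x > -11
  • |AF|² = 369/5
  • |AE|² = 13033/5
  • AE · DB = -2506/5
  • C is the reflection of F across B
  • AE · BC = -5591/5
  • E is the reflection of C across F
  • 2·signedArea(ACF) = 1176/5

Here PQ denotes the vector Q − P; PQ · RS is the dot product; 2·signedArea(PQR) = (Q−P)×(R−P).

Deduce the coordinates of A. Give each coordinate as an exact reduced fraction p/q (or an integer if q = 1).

1. A_x = -51/5  [AE · BC = -5591/5 ∩ 2·signedArea(ACF) = 1176/5]
2. A_y = -12/5  [AE · BC = -5591/5 ∩ 2·signedArea(ACF) = 1176/5]
   → A = (-51/5, -12/5)

A = (-51/5, -12/5)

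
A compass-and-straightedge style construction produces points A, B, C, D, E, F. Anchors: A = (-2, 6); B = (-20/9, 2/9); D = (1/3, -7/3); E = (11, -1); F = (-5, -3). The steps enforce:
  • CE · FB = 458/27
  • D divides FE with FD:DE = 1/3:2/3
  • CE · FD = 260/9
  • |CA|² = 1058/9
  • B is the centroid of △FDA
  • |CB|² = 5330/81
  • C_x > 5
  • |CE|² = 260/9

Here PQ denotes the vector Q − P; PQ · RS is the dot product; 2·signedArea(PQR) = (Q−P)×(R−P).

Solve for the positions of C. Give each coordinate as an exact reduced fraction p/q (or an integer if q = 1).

1. C_x = 17/3  [CE · FD = 260/9 ∩ CE · FB = 458/27]
2. C_y = -5/3  [CE · FD = 260/9 ∩ CE · FB = 458/27]
   → C = (17/3, -5/3)

C = (17/3, -5/3)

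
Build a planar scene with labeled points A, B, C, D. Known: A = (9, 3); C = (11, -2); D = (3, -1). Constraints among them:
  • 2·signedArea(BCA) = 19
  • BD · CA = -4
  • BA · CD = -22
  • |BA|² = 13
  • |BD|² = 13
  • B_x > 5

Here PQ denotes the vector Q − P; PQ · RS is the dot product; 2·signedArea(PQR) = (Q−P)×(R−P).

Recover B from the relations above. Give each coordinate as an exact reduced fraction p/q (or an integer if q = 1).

B = (6, 1)

1. B_x = 6  [BA · CD = -22 ∩ 2·signedArea(BCA) = 19]
2. B_y = 1  [BA · CD = -22 ∩ 2·signedArea(BCA) = 19]
   → B = (6, 1)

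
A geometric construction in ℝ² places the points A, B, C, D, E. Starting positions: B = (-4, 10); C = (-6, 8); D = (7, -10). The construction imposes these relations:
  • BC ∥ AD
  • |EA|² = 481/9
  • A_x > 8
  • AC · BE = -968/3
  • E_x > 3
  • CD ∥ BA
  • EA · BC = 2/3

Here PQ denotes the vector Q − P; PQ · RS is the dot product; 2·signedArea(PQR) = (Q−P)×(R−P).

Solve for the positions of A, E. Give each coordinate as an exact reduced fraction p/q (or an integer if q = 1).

A = (9, -8)
E = (4, -8/3)

1. A_x = 9  [BC ∥ AD ∩ CD ∥ BA]
2. A_y = -8  [BC ∥ AD ∩ CD ∥ BA]
   → A = (9, -8)
3. E_x = 4  [EA · BC = 2/3 ∩ AC · BE = -968/3]
4. E_y = -8/3  [EA · BC = 2/3 ∩ AC · BE = -968/3]
   → E = (4, -8/3)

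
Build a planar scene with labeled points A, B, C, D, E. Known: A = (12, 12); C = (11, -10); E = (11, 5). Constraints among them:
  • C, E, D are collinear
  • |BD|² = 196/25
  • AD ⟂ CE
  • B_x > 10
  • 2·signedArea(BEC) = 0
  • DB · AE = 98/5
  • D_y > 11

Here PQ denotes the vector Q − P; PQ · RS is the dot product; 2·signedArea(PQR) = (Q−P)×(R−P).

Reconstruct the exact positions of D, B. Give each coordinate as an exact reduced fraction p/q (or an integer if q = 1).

1. D_x = 11  [C, E, D are collinear ∩ AD ⟂ CE]
2. D_y = 12  [C, E, D are collinear ∩ AD ⟂ CE]
   → D = (11, 12)
3. B_x = 11  [2·signedArea(BEC) = 0 ∩ DB · AE = 98/5]
4. B_y = 46/5  [2·signedArea(BEC) = 0 ∩ DB · AE = 98/5]
   → B = (11, 46/5)

B = (11, 46/5)
D = (11, 12)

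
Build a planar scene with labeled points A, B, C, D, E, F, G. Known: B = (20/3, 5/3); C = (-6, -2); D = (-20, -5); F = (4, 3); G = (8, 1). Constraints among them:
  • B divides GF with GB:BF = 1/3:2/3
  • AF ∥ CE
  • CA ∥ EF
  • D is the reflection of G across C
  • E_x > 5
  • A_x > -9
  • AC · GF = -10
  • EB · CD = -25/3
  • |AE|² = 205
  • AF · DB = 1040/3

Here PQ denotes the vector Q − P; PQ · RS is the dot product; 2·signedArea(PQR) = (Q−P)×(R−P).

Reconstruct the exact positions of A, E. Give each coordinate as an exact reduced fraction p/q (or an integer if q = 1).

1. A_x = -8  [AF · DB = 1040/3 ∩ AC · GF = -10]
2. A_y = -1  [AF · DB = 1040/3 ∩ AC · GF = -10]
   → A = (-8, -1)
3. E_x = 6  [CA ∥ EF ∩ AF ∥ CE]
4. E_y = 2  [CA ∥ EF ∩ AF ∥ CE]
   → E = (6, 2)

A = (-8, -1)
E = (6, 2)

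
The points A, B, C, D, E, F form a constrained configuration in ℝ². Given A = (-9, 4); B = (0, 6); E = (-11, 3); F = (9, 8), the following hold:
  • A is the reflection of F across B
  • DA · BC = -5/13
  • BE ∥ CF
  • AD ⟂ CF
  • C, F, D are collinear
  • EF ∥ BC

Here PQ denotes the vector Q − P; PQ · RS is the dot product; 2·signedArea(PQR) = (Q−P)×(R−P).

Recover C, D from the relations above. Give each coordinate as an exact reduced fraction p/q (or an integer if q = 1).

1. C_x = 20  [BE ∥ CF ∩ EF ∥ BC]
2. C_y = 11  [BE ∥ CF ∩ EF ∥ BC]
   → C = (20, 11)
3. D_x = -114/13  [C, F, D are collinear ∩ AD ⟂ CF]
4. D_y = 41/13  [C, F, D are collinear ∩ AD ⟂ CF]
   → D = (-114/13, 41/13)

C = (20, 11)
D = (-114/13, 41/13)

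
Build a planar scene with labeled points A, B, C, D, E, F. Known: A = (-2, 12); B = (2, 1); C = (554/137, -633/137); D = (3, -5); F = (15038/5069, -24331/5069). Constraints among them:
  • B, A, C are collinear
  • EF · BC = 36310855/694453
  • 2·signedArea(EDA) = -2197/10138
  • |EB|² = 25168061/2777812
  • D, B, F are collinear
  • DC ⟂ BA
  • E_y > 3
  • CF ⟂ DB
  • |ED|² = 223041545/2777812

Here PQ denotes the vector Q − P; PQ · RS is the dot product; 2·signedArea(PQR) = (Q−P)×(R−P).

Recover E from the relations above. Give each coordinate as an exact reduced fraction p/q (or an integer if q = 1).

1. E_x = 2450/5069  [2·signedArea(EDA) = -2197/10138 ∩ EF · BC = 36310855/694453]
2. E_y = 36497/10138  [2·signedArea(EDA) = -2197/10138 ∩ EF · BC = 36310855/694453]
   → E = (2450/5069, 36497/10138)

E = (2450/5069, 36497/10138)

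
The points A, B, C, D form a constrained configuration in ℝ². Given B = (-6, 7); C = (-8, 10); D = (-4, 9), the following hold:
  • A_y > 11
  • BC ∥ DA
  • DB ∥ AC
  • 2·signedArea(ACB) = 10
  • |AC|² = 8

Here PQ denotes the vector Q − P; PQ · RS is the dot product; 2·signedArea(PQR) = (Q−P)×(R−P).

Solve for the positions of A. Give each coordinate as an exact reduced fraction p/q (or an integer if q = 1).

1. A_x = -6  [DB ∥ AC ∩ BC ∥ DA]
2. A_y = 12  [DB ∥ AC ∩ BC ∥ DA]
   → A = (-6, 12)

A = (-6, 12)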